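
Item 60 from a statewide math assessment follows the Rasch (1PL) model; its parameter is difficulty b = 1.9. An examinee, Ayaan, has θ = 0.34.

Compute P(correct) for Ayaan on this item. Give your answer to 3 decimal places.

P(θ) = 1 / (1 + exp(−(θ − b)))
Exponent: (0.34 − 1.9) = -1.5600
1/(1 + e^{1.5600}) = 0.1736
P = 0.1736

0.174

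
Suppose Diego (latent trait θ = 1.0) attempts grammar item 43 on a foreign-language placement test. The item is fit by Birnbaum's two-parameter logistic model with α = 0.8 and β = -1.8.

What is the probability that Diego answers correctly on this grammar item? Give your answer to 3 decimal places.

0.904

P(θ) = 1 / (1 + exp(−α(θ − β)))
Exponent: 0.8 × (1.0 − (-1.8)) = 2.2400
1/(1 + e^{-2.2400}) = 0.9038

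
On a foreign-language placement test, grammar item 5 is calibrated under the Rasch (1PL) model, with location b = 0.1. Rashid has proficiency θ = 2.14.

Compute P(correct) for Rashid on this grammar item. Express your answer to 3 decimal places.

0.885

P(θ) = 1 / (1 + exp(−(θ − b)))
Exponent: (2.14 − 0.1) = 2.0400
1/(1 + e^{-2.0400}) = 0.8849
P = 0.8849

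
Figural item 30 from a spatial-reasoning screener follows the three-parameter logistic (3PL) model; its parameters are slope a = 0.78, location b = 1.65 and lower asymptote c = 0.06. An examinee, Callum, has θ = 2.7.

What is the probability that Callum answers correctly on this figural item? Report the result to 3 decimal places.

P(θ) = c + (1 − c) · 1 / (1 + exp(−a(θ − b)))
Exponent: 0.78 × (2.7 − 1.65) = 0.8190
1/(1 + e^{-0.8190}) = 0.6940
P = 0.06 + 0.94 × 0.6940 = 0.7124

0.712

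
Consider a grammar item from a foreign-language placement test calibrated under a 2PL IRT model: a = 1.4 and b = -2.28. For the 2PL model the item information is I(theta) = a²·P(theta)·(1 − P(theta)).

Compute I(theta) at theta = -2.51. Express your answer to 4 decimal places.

0.4775

P = 1/(1+e^{0.3220}) = 0.4202
P(1−P) = 0.4202 × 0.5798 = 0.2436
I = a² × P(1−P) = 1.4² × 0.2436 = 0.47752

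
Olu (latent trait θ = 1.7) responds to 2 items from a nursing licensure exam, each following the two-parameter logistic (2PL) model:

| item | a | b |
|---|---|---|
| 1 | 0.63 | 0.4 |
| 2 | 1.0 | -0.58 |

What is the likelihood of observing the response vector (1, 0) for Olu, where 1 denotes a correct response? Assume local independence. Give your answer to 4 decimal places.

P(θ) = 1 / (1 + exp(−a(θ − b)))
P_1 = 1/(1+e^{-0.8190}) = 0.6940
P_2 = 1/(1+e^{-2.2800}) = 0.9072
L = P_1 × (1−P_2) = 0.6940 × 0.0928 = 0.06440

0.0644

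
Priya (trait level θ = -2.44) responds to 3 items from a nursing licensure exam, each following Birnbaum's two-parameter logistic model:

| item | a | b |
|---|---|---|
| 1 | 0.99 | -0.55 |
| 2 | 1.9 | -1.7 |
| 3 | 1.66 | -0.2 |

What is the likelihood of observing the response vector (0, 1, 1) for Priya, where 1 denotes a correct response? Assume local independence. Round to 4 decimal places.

P(θ) = 1 / (1 + exp(−a(θ − b)))
P_1 = 1/(1+e^{1.8711}) = 0.1334
P_2 = 1/(1+e^{1.4060}) = 0.1969
P_3 = 1/(1+e^{3.7184}) = 0.0237
L = (1−P_1) × P_2 × P_3 = 0.8666 × 0.1969 × 0.0237 = 0.00404

0.0040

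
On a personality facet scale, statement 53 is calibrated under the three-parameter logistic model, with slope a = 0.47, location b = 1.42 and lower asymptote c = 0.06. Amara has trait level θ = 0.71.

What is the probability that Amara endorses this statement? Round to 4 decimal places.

0.4523

P(θ) = c + (1 − c) · 1 / (1 + exp(−a(θ − b)))
Exponent: 0.47 × (0.71 − 1.42) = -0.3337
1/(1 + e^{0.3337}) = 0.4173
P = 0.06 + 0.94 × 0.4173 = 0.4523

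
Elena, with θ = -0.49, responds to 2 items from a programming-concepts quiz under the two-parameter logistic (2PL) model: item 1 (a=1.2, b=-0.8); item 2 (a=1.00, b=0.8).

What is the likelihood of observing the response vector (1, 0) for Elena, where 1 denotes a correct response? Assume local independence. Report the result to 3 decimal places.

P(θ) = 1 / (1 + exp(−a(θ − b)))
P_1 = 1/(1+e^{-0.3720}) = 0.5919
P_2 = 1/(1+e^{1.2900}) = 0.2159
L = P_1 × (1−P_2) = 0.5919 × 0.7841 = 0.46417

0.464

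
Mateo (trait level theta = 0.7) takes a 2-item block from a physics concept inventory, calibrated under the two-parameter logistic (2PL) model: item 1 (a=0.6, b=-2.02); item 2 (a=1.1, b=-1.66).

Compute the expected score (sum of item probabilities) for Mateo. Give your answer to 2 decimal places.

P(theta) = 1 / (1 + exp(−a(theta − b)))
P_1 = 1/(1+e^{-1.6320}) = 0.8364
P_2 = 1/(1+e^{-2.5960}) = 0.9306
E[score] = 0.8364 + 0.9306 = 1.7670

1.77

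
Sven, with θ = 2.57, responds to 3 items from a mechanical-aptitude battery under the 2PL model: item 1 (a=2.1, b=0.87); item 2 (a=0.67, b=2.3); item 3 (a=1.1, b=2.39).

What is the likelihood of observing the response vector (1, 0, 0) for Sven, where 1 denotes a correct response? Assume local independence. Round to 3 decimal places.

P(θ) = 1 / (1 + exp(−a(θ − b)))
P_1 = 1/(1+e^{-3.5700}) = 0.9726
P_2 = 1/(1+e^{-0.1809}) = 0.5451
P_3 = 1/(1+e^{-0.1980}) = 0.5493
L = P_1 × (1−P_2) × (1−P_3) = 0.9726 × 0.4549 × 0.4507 = 0.19939

0.199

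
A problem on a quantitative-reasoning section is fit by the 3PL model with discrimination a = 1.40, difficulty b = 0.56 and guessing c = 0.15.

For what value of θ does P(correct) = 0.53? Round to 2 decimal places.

0.41

P(θ) = c + (1 − c) · 1 / (1 + exp(−a(θ − b)))
Remove guessing floor: (0.53 − 0.15)/(1 − 0.15) = 0.4471
logit = ln(0.4471/0.5529) = -0.2126
θ = b + logit/(a) = 0.56 + (-0.2126)/1.4000 = 0.4082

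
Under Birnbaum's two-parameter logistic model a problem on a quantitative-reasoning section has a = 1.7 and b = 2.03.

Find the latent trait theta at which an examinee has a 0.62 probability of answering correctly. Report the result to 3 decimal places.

2.318

P(theta) = 1 / (1 + exp(−a(theta − b)))
logit = ln(0.6200/0.3800) = 0.4895
theta = b + logit/(a) = 2.03 + 0.4895/1.7000 = 2.3180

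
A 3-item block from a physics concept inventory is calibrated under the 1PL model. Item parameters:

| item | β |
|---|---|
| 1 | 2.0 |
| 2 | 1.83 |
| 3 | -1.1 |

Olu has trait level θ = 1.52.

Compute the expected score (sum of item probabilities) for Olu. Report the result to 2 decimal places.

P(θ) = 1 / (1 + exp(−(θ − β)))
P_1 = 1/(1+e^{0.4800}) = 0.3823
P_2 = 1/(1+e^{0.3100}) = 0.4231
P_3 = 1/(1+e^{-2.6200}) = 0.9321
E[score] = 0.3823 + 0.4231 + 0.9321 = 1.7375

1.74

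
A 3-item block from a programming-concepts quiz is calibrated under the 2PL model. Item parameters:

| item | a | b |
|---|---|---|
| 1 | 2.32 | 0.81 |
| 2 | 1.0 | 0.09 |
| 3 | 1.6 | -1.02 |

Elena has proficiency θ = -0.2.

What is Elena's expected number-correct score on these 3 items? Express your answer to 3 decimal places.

1.303

P(θ) = 1 / (1 + exp(−a(θ − b)))
P_1 = 1/(1+e^{2.3432}) = 0.0876
P_2 = 1/(1+e^{0.2900}) = 0.4280
P_3 = 1/(1+e^{-1.3120}) = 0.7878
E[score] = 0.0876 + 0.4280 + 0.7878 = 1.3035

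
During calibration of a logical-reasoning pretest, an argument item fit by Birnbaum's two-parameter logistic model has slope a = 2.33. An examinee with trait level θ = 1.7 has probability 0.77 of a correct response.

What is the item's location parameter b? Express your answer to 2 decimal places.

1.18

P(θ) = 1 / (1 + exp(−a(θ − b)))
logit(0.77) = ln(0.77/0.23) = 1.2083
b = θ − logit/(a) = 1.7 − 1.2083/2.3300 = 1.1814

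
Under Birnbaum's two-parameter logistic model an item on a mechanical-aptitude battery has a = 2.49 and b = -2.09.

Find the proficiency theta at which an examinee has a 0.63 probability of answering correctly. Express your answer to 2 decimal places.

P(theta) = 1 / (1 + exp(−a(theta − b)))
logit = ln(0.6300/0.3700) = 0.5322
theta = b + logit/(a) = -2.09 + 0.5322/2.4900 = -1.8763

-1.88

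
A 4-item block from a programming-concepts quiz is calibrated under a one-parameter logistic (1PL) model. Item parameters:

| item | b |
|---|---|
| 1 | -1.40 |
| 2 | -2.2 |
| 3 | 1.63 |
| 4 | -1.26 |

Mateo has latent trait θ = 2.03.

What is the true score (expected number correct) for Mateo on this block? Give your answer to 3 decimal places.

P(θ) = 1 / (1 + exp(−(θ − b)))
P_1 = 1/(1+e^{-3.4300}) = 0.9686
P_2 = 1/(1+e^{-4.2300}) = 0.9857
P_3 = 1/(1+e^{-0.4000}) = 0.5987
P_4 = 1/(1+e^{-3.2900}) = 0.9641
E[score] = 0.9686 + 0.9857 + 0.5987 + 0.9641 = 3.5171

3.517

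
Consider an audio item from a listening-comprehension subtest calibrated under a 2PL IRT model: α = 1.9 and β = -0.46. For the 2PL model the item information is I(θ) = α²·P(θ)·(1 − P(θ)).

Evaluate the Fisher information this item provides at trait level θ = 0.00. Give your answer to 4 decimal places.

0.7499

P = 1/(1+e^{-0.8740}) = 0.7056
P(1−P) = 0.7056 × 0.2944 = 0.2077
I = α² × P(1−P) = 1.9² × 0.2077 = 0.74993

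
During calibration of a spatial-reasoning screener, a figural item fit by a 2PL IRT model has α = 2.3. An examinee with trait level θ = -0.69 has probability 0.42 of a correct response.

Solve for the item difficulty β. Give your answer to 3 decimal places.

-0.550

P(θ) = 1 / (1 + exp(−α(θ − β)))
logit(0.42) = ln(0.42/0.58) = -0.3228
β = θ − logit/(α) = -0.69 − (-0.3228)/2.3000 = -0.5497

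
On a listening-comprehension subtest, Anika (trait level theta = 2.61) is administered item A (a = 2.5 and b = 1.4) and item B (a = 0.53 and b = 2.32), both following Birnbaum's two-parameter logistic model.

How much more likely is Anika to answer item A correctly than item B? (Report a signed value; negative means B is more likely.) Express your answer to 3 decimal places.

P(theta) = 1 / (1 + exp(−a(theta − b)))
P_A = 0.9537
P_B = 0.5383
P_A − P_B = 0.4153

0.415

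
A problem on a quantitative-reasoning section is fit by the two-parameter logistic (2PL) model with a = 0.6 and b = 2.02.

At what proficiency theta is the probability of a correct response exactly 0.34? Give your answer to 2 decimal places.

0.91

P(theta) = 1 / (1 + exp(−a(theta − b)))
logit = ln(0.3400/0.6600) = -0.6633
theta = b + logit/(a) = 2.02 + (-0.6633)/0.6000 = 0.9145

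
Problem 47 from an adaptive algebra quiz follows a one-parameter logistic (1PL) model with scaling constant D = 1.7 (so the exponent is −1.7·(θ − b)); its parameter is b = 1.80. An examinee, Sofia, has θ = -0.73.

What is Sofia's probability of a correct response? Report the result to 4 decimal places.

0.0134

P(θ) = 1 / (1 + exp(−D·(θ − b)))
Exponent: 1.7 × (-0.73 − 1.80) = -4.3010
1/(1 + e^{4.3010}) = 0.0134
P = 0.0134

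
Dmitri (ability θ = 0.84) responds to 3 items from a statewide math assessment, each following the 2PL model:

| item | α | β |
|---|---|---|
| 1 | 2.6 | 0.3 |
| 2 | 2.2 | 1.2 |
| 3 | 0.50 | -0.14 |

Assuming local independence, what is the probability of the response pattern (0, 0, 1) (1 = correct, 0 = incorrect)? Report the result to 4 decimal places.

0.0842

P(θ) = 1 / (1 + exp(−α(θ − β)))
P_1 = 1/(1+e^{-1.4040}) = 0.8028
P_2 = 1/(1+e^{0.7920}) = 0.3117
P_3 = 1/(1+e^{-0.4900}) = 0.6201
L = (1−P_1) × (1−P_2) × P_3 = 0.1972 × 0.6883 × 0.6201 = 0.08416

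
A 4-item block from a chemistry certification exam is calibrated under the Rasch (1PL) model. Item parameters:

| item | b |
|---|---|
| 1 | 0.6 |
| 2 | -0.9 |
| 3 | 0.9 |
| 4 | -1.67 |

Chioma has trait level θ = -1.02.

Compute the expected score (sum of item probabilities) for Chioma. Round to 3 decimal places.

1.420

P(θ) = 1 / (1 + exp(−(θ − b)))
P_1 = 1/(1+e^{1.6200}) = 0.1652
P_2 = 1/(1+e^{0.1200}) = 0.4700
P_3 = 1/(1+e^{1.9200}) = 0.1279
P_4 = 1/(1+e^{-0.6500}) = 0.6570
E[score] = 0.1652 + 0.4700 + 0.1279 + 0.6570 = 1.4201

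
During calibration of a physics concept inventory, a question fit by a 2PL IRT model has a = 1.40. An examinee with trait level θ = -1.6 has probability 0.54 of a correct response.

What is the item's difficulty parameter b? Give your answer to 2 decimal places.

P(θ) = 1 / (1 + exp(−a(θ − b)))
logit(0.54) = ln(0.54/0.46) = 0.1603
b = θ − logit/(a) = -1.6 − 0.1603/1.4000 = -1.7145

-1.71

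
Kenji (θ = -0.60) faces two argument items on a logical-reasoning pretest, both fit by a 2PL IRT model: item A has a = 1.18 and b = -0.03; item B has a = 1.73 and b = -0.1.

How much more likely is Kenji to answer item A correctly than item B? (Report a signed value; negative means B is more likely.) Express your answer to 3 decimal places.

P(θ) = 1 / (1 + exp(−a(θ − b)))
P_A = 0.3379
P_B = 0.2963
P_A − P_B = 0.0416

0.042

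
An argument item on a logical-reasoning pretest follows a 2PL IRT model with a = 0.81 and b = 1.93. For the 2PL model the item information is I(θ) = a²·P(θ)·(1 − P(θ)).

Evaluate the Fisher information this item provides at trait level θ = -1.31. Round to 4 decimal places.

0.0413

P = 1/(1+e^{2.6244}) = 0.0676
P(1−P) = 0.0676 × 0.9324 = 0.0630
I = a² × P(1−P) = 0.81² × 0.0630 = 0.04135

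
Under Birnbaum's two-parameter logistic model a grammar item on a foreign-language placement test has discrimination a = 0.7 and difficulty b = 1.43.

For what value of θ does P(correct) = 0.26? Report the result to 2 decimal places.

-0.06

P(θ) = 1 / (1 + exp(−a(θ − b)))
logit = ln(0.2600/0.7400) = -1.0460
θ = b + logit/(a) = 1.43 + (-1.0460)/0.7000 = -0.0642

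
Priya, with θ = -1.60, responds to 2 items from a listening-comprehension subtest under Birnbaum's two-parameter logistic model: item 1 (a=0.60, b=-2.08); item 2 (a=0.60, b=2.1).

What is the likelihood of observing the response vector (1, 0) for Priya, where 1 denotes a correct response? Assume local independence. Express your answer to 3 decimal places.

0.516

P(θ) = 1 / (1 + exp(−a(θ − b)))
P_1 = 1/(1+e^{-0.2880}) = 0.5715
P_2 = 1/(1+e^{2.2200}) = 0.0980
L = P_1 × (1−P_2) = 0.5715 × 0.9020 = 0.51552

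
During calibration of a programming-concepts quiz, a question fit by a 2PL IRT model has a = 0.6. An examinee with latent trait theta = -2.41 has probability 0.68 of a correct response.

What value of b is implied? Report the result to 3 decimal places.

P(theta) = 1 / (1 + exp(−a(theta − b)))
logit(0.68) = ln(0.68/0.32) = 0.7538
b = theta − logit/(a) = -2.41 − 0.7538/0.6000 = -3.6663

-3.666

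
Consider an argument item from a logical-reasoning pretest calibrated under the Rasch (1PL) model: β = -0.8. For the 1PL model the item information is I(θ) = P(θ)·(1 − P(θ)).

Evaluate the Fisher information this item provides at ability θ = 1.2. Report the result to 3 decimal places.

0.105

P = 1/(1+e^{-2.0000}) = 0.8808
P(1−P) = 0.8808 × 0.1192 = 0.1050
I = P(1−P) = 0.10499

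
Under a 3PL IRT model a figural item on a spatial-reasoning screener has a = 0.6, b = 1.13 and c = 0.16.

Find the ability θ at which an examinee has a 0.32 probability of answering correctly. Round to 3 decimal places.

-1.282

P(θ) = c + (1 − c) · 1 / (1 + exp(−a(θ − b)))
Remove guessing floor: (0.32 − 0.16)/(1 − 0.16) = 0.1905
logit = ln(0.1905/0.8095) = -1.4469
θ = b + logit/(a) = 1.13 + (-1.4469)/0.6000 = -1.2815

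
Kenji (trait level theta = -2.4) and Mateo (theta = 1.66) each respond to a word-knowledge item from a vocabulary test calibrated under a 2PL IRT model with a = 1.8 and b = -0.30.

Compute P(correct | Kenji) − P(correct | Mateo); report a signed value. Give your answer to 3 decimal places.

-0.949

P(theta) = 1 / (1 + exp(−a(theta − b)))
P(Kenji) = 0.0223  [exponent -3.7800]
P(Mateo) = 0.9715  [exponent 3.5280]
Difference = 0.0223 − 0.9715 = -0.9492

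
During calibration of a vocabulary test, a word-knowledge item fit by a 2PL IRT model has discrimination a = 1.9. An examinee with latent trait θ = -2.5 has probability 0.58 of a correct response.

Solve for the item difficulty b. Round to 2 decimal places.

-2.67

P(θ) = 1 / (1 + exp(−a(θ − b)))
logit(0.58) = ln(0.58/0.42) = 0.3228
b = θ − logit/(a) = -2.5 − 0.3228/1.9000 = -2.6699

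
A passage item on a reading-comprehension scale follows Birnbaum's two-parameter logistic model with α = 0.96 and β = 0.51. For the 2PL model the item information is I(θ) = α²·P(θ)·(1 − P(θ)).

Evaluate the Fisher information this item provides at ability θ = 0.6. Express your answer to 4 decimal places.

0.2300

P = 1/(1+e^{-0.0864}) = 0.5216
P(1−P) = 0.5216 × 0.4784 = 0.2495
I = α² × P(1−P) = 0.96² × 0.2495 = 0.22997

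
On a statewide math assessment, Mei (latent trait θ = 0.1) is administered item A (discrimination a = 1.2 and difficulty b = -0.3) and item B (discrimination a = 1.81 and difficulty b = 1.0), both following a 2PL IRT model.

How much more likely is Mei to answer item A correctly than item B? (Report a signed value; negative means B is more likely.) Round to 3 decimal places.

P(θ) = 1 / (1 + exp(−a(θ − b)))
P_A = 0.6177
P_B = 0.1640
P_A − P_B = 0.4538

0.454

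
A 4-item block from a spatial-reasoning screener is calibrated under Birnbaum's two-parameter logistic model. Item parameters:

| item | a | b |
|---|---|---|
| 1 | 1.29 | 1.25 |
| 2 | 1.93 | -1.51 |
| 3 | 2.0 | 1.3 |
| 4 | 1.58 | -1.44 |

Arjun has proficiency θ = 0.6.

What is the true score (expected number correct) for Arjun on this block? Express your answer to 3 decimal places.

P(θ) = 1 / (1 + exp(−a(θ − b)))
P_1 = 1/(1+e^{0.8385}) = 0.3019
P_2 = 1/(1+e^{-4.0723}) = 0.9832
P_3 = 1/(1+e^{1.4000}) = 0.1978
P_4 = 1/(1+e^{-3.2232}) = 0.9617
E[score] = 0.3019 + 0.9832 + 0.1978 + 0.9617 = 2.4446

2.445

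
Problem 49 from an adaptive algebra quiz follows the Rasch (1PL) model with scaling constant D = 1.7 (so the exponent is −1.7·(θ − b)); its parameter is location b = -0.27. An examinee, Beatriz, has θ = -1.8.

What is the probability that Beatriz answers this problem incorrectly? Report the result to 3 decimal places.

P(θ) = 1 / (1 + exp(−D·(θ − b)))
Exponent: 1.7 × (-1.8 − (-0.27)) = -2.6010
1/(1 + e^{2.6010}) = 0.0691
P = 0.0691
P(incorrect) = 1 − 0.0691 = 0.9309

0.931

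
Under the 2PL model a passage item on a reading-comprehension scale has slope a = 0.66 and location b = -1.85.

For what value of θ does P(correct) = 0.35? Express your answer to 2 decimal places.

P(θ) = 1 / (1 + exp(−a(θ − b)))
logit = ln(0.3500/0.6500) = -0.6190
θ = b + logit/(a) = -1.85 + (-0.6190)/0.6600 = -2.7879

-2.79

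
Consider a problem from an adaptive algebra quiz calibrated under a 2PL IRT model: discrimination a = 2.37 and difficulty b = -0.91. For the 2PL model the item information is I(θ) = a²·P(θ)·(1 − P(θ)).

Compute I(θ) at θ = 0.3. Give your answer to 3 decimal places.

0.286

P = 1/(1+e^{-2.8677}) = 0.9462
P(1−P) = 0.9462 × 0.0538 = 0.0509
I = a² × P(1−P) = 2.37² × 0.0509 = 0.28580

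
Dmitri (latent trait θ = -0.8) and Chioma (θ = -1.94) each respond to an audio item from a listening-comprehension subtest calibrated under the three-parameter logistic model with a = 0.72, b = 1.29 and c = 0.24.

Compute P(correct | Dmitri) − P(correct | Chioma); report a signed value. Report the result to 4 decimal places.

0.0704

P(θ) = c + (1 − c) · 1 / (1 + exp(−a(θ − b)))
P(Dmitri) = 0.3781  [exponent -1.5048]
P(Chioma) = 0.3077  [exponent -2.3256]
Difference = 0.3781 − 0.3077 = 0.0704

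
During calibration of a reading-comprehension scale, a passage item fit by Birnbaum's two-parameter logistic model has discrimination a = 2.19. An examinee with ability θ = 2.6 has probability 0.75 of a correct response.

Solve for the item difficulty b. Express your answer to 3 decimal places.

P(θ) = 1 / (1 + exp(−a(θ − b)))
logit(0.75) = ln(0.75/0.25) = 1.0986
b = θ − logit/(a) = 2.6 − 1.0986/2.1900 = 2.0984

2.098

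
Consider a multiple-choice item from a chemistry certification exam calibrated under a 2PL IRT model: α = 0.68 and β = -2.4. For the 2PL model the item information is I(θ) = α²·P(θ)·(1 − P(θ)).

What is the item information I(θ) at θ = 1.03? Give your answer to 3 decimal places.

P = 1/(1+e^{-2.3324}) = 0.9115
P(1−P) = 0.9115 × 0.0885 = 0.0806
I = α² × P(1−P) = 0.68² × 0.0806 = 0.03729

0.037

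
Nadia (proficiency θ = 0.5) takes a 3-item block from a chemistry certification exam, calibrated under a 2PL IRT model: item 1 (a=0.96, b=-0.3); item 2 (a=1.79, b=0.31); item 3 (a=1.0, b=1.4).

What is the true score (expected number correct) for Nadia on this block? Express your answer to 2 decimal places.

1.56

P(θ) = 1 / (1 + exp(−a(θ − b)))
P_1 = 1/(1+e^{-0.7680}) = 0.6831
P_2 = 1/(1+e^{-0.3401}) = 0.5842
P_3 = 1/(1+e^{0.9000}) = 0.2891
E[score] = 0.6831 + 0.5842 + 0.2891 = 1.5564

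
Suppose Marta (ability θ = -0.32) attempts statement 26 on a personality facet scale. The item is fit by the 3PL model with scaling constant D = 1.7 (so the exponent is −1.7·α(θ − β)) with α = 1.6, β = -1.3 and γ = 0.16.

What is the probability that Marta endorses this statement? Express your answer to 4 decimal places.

P(θ) = γ + (1 − γ) · 1 / (1 + exp(−D·α(θ − β)))
Exponent: 1.7 × 1.6 × (-0.32 − (-1.3)) = 2.6656
1/(1 + e^{-2.6656}) = 0.9350
P = 0.16 + 0.84 × 0.9350 = 0.9454

0.9454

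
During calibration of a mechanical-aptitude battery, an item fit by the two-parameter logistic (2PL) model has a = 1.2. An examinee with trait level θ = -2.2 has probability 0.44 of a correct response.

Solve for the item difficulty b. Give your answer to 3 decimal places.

-1.999

P(θ) = 1 / (1 + exp(−a(θ − b)))
logit(0.44) = ln(0.44/0.56) = -0.2412
b = θ − logit/(a) = -2.2 − (-0.2412)/1.2000 = -1.9990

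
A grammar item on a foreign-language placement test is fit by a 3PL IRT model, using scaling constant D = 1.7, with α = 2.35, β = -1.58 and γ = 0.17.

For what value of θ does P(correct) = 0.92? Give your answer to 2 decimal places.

-1.02

P(θ) = γ + (1 − γ) · 1 / (1 + exp(−D·α(θ − β)))
Remove guessing floor: (0.92 − 0.17)/(1 − 0.17) = 0.9036
logit = ln(0.9036/0.0964) = 2.2380
θ = β + logit/(1.7·α) = -1.58 + 2.2380/3.9950 = -1.0198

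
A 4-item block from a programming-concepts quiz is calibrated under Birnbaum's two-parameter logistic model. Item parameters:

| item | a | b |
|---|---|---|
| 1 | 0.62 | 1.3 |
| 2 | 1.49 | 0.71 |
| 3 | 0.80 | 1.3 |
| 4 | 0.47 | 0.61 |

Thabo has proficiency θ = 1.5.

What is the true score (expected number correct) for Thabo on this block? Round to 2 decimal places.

2.44

P(θ) = 1 / (1 + exp(−a(θ − b)))
P_1 = 1/(1+e^{-0.1240}) = 0.5310
P_2 = 1/(1+e^{-1.1771}) = 0.7644
P_3 = 1/(1+e^{-0.1600}) = 0.5399
P_4 = 1/(1+e^{-0.4183}) = 0.6031
E[score] = 0.5310 + 0.7644 + 0.5399 + 0.6031 = 2.4384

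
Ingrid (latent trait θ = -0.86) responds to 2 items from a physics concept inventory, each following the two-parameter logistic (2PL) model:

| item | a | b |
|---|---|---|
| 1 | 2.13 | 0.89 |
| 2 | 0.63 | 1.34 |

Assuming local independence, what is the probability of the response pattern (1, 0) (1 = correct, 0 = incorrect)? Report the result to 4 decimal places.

0.0188

P(θ) = 1 / (1 + exp(−a(θ − b)))
P_1 = 1/(1+e^{3.7275}) = 0.0235
P_2 = 1/(1+e^{1.3860}) = 0.2000
L = P_1 × (1−P_2) = 0.0235 × 0.8000 = 0.01879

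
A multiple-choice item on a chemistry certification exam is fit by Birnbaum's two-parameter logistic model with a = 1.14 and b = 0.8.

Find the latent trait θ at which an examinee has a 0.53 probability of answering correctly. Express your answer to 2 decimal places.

P(θ) = 1 / (1 + exp(−a(θ − b)))
logit = ln(0.5300/0.4700) = 0.1201
θ = b + logit/(a) = 0.8 + 0.1201/1.1400 = 0.9054

0.91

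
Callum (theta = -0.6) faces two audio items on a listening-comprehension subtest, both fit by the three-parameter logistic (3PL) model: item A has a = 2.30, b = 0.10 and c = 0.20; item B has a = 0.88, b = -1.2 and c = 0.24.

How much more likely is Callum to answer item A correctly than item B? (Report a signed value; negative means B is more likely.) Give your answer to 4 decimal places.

P(theta) = c + (1 − c) · 1 / (1 + exp(−a(theta − b)))
P_A = 0.3333
P_B = 0.7181
P_A − P_B = -0.3848

-0.3848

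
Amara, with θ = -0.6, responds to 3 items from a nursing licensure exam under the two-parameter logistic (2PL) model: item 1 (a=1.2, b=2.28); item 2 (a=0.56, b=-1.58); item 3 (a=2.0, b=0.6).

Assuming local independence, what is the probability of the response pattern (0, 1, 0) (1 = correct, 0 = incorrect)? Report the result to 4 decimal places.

0.5634

P(θ) = 1 / (1 + exp(−a(θ − b)))
P_1 = 1/(1+e^{3.4560}) = 0.0306
P_2 = 1/(1+e^{-0.5488}) = 0.6339
P_3 = 1/(1+e^{2.4000}) = 0.0832
L = (1−P_1) × P_2 × (1−P_3) = 0.9694 × 0.6339 × 0.9168 = 0.56336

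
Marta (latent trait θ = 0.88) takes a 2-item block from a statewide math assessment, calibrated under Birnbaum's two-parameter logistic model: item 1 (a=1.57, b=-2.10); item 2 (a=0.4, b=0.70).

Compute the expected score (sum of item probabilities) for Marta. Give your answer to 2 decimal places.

P(θ) = 1 / (1 + exp(−a(θ − b)))
P_1 = 1/(1+e^{-4.6786}) = 0.9908
P_2 = 1/(1+e^{-0.0720}) = 0.5180
E[score] = 0.9908 + 0.5180 = 1.5088

1.51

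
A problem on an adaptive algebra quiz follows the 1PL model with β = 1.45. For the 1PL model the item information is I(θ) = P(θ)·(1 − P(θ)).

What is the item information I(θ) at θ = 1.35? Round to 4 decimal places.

P = 1/(1+e^{0.1000}) = 0.4750
P(1−P) = 0.4750 × 0.5250 = 0.2494
I = P(1−P) = 0.24938

0.2494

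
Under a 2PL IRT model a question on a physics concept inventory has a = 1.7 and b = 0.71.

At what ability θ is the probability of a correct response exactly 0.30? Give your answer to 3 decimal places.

0.212

P(θ) = 1 / (1 + exp(−a(θ − b)))
logit = ln(0.3000/0.7000) = -0.8473
θ = b + logit/(a) = 0.71 + (-0.8473)/1.7000 = 0.2116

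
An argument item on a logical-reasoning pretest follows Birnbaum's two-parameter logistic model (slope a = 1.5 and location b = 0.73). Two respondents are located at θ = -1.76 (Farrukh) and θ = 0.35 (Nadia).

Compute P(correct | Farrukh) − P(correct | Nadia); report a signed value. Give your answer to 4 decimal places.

-0.3379

P(θ) = 1 / (1 + exp(−a(θ − b)))
P(Farrukh) = 0.0233  [exponent -3.7350]
P(Nadia) = 0.3612  [exponent -0.5700]
Difference = 0.0233 − 0.3612 = -0.3379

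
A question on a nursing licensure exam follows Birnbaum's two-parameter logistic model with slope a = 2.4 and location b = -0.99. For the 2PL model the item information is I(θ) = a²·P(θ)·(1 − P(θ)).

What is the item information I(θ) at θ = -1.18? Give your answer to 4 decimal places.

P = 1/(1+e^{0.4560}) = 0.3879
P(1−P) = 0.3879 × 0.6121 = 0.2374
I = a² × P(1−P) = 2.4² × 0.2374 = 1.36766

1.3677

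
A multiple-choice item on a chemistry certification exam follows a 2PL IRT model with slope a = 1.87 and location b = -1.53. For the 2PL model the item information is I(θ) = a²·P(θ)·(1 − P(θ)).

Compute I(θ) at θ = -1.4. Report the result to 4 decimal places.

0.8614

P = 1/(1+e^{-0.2431}) = 0.5605
P(1−P) = 0.5605 × 0.4395 = 0.2463
I = a² × P(1−P) = 1.87² × 0.2463 = 0.86144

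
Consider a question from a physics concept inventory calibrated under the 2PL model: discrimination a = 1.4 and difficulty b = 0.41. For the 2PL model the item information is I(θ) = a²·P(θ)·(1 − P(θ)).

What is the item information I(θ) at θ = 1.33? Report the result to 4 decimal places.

P = 1/(1+e^{-1.2880}) = 0.7838
P(1−P) = 0.7838 × 0.2162 = 0.1695
I = a² × P(1−P) = 1.4² × 0.1695 = 0.33213

0.3321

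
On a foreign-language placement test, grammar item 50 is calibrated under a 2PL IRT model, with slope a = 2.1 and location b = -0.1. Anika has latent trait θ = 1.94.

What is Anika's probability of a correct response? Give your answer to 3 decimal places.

0.986

P(θ) = 1 / (1 + exp(−a(θ − b)))
Exponent: 2.1 × (1.94 − (-0.1)) = 4.2840
1/(1 + e^{-4.2840}) = 0.9864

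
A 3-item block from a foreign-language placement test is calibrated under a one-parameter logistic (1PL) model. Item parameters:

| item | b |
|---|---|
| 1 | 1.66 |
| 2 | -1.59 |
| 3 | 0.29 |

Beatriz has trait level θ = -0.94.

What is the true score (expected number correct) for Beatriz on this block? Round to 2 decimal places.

P(θ) = 1 / (1 + exp(−(θ − b)))
P_1 = 1/(1+e^{2.6000}) = 0.0691
P_2 = 1/(1+e^{-0.6500}) = 0.6570
P_3 = 1/(1+e^{1.2300}) = 0.2262
E[score] = 0.0691 + 0.6570 + 0.2262 = 0.9523

0.95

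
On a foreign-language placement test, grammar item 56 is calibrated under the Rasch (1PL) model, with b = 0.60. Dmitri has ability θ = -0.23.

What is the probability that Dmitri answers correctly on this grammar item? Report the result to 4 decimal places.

0.3036

P(θ) = 1 / (1 + exp(−(θ − b)))
Exponent: (-0.23 − 0.60) = -0.8300
1/(1 + e^{0.8300}) = 0.3036
P = 0.3036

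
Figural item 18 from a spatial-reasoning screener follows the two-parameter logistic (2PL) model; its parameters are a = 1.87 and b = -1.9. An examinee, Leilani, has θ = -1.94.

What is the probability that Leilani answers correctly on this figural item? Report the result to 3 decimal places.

P(θ) = 1 / (1 + exp(−a(θ − b)))
Exponent: 1.87 × (-1.94 − (-1.9)) = -0.0748
1/(1 + e^{0.0748}) = 0.4813

0.481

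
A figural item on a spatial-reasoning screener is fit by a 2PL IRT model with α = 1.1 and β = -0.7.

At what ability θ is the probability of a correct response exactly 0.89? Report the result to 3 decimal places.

P(θ) = 1 / (1 + exp(−α(θ − β)))
logit = ln(0.8900/0.1100) = 2.0907
θ = β + logit/(α) = -0.7 + 2.0907/1.1000 = 1.2007

1.201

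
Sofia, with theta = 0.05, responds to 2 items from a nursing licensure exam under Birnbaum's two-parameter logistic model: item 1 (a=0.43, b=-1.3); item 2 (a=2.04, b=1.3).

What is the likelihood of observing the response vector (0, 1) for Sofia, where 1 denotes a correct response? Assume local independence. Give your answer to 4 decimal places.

P(theta) = 1 / (1 + exp(−a(theta − b)))
P_1 = 1/(1+e^{-0.5805}) = 0.6412
P_2 = 1/(1+e^{2.5500}) = 0.0724
L = (1−P_1) × P_2 = 0.3588 × 0.0724 = 0.02599

0.0260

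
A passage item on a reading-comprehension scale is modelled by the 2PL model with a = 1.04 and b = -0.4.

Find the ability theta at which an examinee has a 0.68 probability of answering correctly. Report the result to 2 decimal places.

P(theta) = 1 / (1 + exp(−a(theta − b)))
logit = ln(0.6800/0.3200) = 0.7538
theta = b + logit/(a) = -0.4 + 0.7538/1.0400 = 0.3248

0.32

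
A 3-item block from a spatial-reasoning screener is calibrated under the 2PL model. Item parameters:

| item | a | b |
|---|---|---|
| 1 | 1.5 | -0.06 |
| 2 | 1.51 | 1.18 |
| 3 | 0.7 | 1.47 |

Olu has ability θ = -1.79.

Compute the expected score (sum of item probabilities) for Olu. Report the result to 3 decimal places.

0.173

P(θ) = 1 / (1 + exp(−a(θ − b)))
P_1 = 1/(1+e^{2.5950}) = 0.0695
P_2 = 1/(1+e^{4.4847}) = 0.0112
P_3 = 1/(1+e^{2.2820}) = 0.0926
E[score] = 0.0695 + 0.0112 + 0.0926 = 0.1732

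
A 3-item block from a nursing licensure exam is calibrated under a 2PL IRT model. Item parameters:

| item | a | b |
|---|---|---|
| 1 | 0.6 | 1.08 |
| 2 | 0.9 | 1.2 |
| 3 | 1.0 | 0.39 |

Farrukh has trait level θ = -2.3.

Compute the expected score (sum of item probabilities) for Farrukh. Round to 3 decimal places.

0.221

P(θ) = 1 / (1 + exp(−a(θ − b)))
P_1 = 1/(1+e^{2.0280}) = 0.1163
P_2 = 1/(1+e^{3.1500}) = 0.0411
P_3 = 1/(1+e^{2.6900}) = 0.0636
E[score] = 0.1163 + 0.0411 + 0.0636 = 0.2210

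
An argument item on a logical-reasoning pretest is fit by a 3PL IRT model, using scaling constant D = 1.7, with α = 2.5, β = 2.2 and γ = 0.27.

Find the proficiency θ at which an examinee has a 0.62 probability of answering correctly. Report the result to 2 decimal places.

P(θ) = γ + (1 − γ) · 1 / (1 + exp(−D·α(θ − β)))
Remove guessing floor: (0.62 − 0.27)/(1 − 0.27) = 0.4795
logit = ln(0.4795/0.5205) = -0.0822
θ = β + logit/(1.7·α) = 2.2 + (-0.0822)/4.2500 = 2.1806

2.18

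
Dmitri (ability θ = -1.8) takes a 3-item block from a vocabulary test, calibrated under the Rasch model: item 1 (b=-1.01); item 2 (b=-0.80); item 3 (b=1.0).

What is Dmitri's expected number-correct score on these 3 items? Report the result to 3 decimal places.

P(θ) = 1 / (1 + exp(−(θ − b)))
P_1 = 1/(1+e^{0.7900}) = 0.3122
P_2 = 1/(1+e^{1.0000}) = 0.2689
P_3 = 1/(1+e^{2.8000}) = 0.0573
E[score] = 0.3122 + 0.2689 + 0.0573 = 0.6384

0.638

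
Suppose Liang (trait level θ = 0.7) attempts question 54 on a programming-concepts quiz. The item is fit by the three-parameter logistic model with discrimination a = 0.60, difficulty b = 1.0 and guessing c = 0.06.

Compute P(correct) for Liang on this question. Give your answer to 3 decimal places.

P(θ) = c + (1 − c) · 1 / (1 + exp(−a(θ − b)))
Exponent: 0.60 × (0.7 − 1.0) = -0.1800
1/(1 + e^{0.1800}) = 0.4551
P = 0.06 + 0.94 × 0.4551 = 0.4878

0.488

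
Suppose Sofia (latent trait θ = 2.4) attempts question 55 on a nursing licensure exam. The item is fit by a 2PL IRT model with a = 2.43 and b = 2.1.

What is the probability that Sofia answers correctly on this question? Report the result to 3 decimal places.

0.675

P(θ) = 1 / (1 + exp(−a(θ − b)))
Exponent: 2.43 × (2.4 − 2.1) = 0.7290
1/(1 + e^{-0.7290}) = 0.6746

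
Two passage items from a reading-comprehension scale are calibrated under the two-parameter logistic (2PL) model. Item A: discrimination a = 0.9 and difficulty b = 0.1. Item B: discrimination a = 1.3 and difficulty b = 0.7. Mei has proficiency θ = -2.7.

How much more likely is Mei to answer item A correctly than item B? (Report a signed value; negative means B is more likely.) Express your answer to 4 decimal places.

P(θ) = 1 / (1 + exp(−a(θ − b)))
P_A = 0.0745
P_B = 0.0119
P_A − P_B = 0.0626

0.0626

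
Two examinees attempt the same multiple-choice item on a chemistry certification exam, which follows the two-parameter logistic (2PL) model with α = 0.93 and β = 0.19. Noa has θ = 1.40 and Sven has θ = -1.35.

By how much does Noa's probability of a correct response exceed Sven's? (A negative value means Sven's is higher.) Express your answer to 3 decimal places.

0.562

P(θ) = 1 / (1 + exp(−α(θ − β)))
P(Noa) = 0.7550  [exponent 1.1253]
P(Sven) = 0.1928  [exponent -1.4322]
Difference = 0.7550 − 0.1928 = 0.5622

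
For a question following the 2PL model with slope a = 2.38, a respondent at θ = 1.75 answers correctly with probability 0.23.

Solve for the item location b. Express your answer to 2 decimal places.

P(θ) = 1 / (1 + exp(−a(θ − b)))
logit(0.23) = ln(0.23/0.77) = -1.2083
b = θ − logit/(a) = 1.75 − (-1.2083)/2.3800 = 2.2577

2.26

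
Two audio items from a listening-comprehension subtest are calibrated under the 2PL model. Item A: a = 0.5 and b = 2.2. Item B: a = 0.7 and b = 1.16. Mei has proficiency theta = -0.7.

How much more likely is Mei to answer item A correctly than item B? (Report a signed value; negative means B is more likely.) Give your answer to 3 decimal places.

-0.024

P(theta) = 1 / (1 + exp(−a(theta − b)))
P_A = 0.1900
P_B = 0.2138
P_A − P_B = -0.0238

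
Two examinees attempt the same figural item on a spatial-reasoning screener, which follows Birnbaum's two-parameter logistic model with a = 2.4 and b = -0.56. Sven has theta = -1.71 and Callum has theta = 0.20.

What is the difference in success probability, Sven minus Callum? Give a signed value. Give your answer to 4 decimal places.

-0.8015

P(theta) = 1 / (1 + exp(−a(theta − b)))
P(Sven) = 0.0595  [exponent -2.7600]
P(Callum) = 0.8610  [exponent 1.8240]
Difference = 0.0595 − 0.8610 = -0.8015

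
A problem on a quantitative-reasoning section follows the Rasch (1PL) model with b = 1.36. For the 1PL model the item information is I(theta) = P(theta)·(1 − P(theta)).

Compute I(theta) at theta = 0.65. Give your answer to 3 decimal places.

P = 1/(1+e^{0.7100}) = 0.3296
P(1−P) = 0.3296 × 0.6704 = 0.2210
I = P(1−P) = 0.22096

0.221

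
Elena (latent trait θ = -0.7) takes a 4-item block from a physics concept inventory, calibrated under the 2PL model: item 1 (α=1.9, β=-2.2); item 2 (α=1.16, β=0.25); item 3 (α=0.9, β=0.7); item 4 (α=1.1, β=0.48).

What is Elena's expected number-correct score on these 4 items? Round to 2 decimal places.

1.63

P(θ) = 1 / (1 + exp(−α(θ − β)))
P_1 = 1/(1+e^{-2.8500}) = 0.9453
P_2 = 1/(1+e^{1.1020}) = 0.2494
P_3 = 1/(1+e^{1.2600}) = 0.2210
P_4 = 1/(1+e^{1.2980}) = 0.2145
E[score] = 0.9453 + 0.2494 + 0.2210 + 0.2145 = 1.6302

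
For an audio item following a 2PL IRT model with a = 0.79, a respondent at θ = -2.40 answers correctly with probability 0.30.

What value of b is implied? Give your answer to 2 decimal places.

P(θ) = 1 / (1 + exp(−a(θ − b)))
logit(0.30) = ln(0.30/0.70) = -0.8473
b = θ − logit/(a) = -2.40 − (-0.8473)/0.7900 = -1.3275

-1.33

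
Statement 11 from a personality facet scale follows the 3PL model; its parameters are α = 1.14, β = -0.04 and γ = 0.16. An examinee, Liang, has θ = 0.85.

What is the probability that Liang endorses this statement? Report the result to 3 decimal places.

P(θ) = γ + (1 − γ) · 1 / (1 + exp(−α(θ − β)))
Exponent: 1.14 × (0.85 − (-0.04)) = 1.0146
1/(1 + e^{-1.0146}) = 0.7339
P = 0.16 + 0.84 × 0.7339 = 0.7765

0.776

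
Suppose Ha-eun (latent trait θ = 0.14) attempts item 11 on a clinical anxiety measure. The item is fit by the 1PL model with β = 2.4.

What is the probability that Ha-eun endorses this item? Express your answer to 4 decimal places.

0.0945

P(θ) = 1 / (1 + exp(−(θ − β)))
Exponent: (0.14 − 2.4) = -2.2600
1/(1 + e^{2.2600}) = 0.0945
P = 0.0945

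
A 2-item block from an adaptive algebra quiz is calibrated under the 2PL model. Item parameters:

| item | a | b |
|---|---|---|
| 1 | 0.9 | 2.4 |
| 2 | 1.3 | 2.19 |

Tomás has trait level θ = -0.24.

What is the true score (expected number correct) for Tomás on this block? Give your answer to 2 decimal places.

0.13

P(θ) = 1 / (1 + exp(−a(θ − b)))
P_1 = 1/(1+e^{2.3760}) = 0.0850
P_2 = 1/(1+e^{3.1590}) = 0.0407
E[score] = 0.0850 + 0.0407 = 0.1258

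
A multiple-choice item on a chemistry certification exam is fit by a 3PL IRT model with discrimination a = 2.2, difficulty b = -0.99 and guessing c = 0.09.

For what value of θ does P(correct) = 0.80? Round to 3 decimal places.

-0.414

P(θ) = c + (1 − c) · 1 / (1 + exp(−a(θ − b)))
Remove guessing floor: (0.80 − 0.09)/(1 − 0.09) = 0.7802
logit = ln(0.7802/0.2198) = 1.2669
θ = b + logit/(a) = -0.99 + 1.2669/2.2000 = -0.4141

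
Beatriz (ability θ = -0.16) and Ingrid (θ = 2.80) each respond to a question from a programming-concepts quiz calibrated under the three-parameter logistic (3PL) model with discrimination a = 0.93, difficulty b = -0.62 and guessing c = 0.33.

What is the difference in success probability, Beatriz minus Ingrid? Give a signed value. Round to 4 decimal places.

P(θ) = c + (1 − c) · 1 / (1 + exp(−a(θ − b)))
P(Beatriz) = 0.7356  [exponent 0.4278]
P(Ingrid) = 0.9733  [exponent 3.1806]
Difference = 0.7356 − 0.9733 = -0.2377

-0.2377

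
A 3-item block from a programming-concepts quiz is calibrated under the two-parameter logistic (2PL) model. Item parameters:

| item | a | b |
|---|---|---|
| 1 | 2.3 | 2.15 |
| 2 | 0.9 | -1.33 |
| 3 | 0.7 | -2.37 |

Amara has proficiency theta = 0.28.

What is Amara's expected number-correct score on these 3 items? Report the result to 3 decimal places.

1.688

P(theta) = 1 / (1 + exp(−a(theta − b)))
P_1 = 1/(1+e^{4.3010}) = 0.0134
P_2 = 1/(1+e^{-1.4490}) = 0.8098
P_3 = 1/(1+e^{-1.8550}) = 0.8647
E[score] = 0.0134 + 0.8098 + 0.8647 = 1.6879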